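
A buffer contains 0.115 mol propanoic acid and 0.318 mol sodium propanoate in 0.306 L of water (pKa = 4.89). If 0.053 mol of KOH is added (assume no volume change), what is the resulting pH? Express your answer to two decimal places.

pH = 5.67

After neutralization: n(CH3CH2COOH) = 0.062 mol, n(CH3CH2COO-) = 0.371 mol.
pH = pKa + log([A⁻]/[HA]) = 4.89 + log(0.371/0.062) = 4.89 +0.777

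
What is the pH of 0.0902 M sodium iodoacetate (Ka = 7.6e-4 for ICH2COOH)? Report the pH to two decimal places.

pH = 8.04

ICH2COO- is the conjugate base of the weak acid ICH2COOH.
Kb = Kw/Ka = 1.0×10^-14 / 7.6 × 10^-4 = 1.32 × 10^-11
Kb = x²/(0.0902 − x) = 1.32 × 10^-11
Since Kb ≪ C₀, x ≈ √(Kb·C₀) = 1.09 × 10^-6 M.
pOH = −log(1.09 × 10^-6) = 5.96; pH = 14.00 − 5.96 = 8.04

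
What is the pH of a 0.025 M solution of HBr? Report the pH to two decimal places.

pH = 1.60

HBr is a strong acid and dissociates completely, so [H+] = 0.025 M.
pH = -log(0.025) = 1.60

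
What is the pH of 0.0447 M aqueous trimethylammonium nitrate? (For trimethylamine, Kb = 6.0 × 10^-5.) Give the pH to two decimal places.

pH = 5.56

(CH3)3NH+ is the conjugate acid of the weak base (CH3)3N.
Ka = Kw/Kb = 1.0×10^-14 / 6.0 × 10^-5 = 1.67 × 10^-10
Ka = [H+]²/(0.0447 − [H+]) = 1.67 × 10^-10
Since Ka ≪ C₀, [H+] ≈ √(Ka·C₀) = 2.73 × 10^-6 M.
([H+]/C₀ = 0.0061% < 5%, so the approximation holds.)
pH = −log[H+] = −log(2.73 × 10^-6) = 5.56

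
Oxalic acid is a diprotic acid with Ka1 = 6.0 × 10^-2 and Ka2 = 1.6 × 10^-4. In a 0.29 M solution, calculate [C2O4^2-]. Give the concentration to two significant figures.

1.6 × 10^-4 M

First ionization gives [H+] ≈ [HC2O4-] = 1.05 × 10^-1 M.
Second step: Ka2 = [H+][C2O4^2-]/[HC2O4-] ≈ [C2O4^2-] (since [H+] ≈ [HC2O4-]).
So [C2O4^2-] ≈ Ka2.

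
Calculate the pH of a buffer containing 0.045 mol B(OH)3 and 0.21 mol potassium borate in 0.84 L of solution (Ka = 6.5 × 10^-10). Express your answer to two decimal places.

pH = 9.86

pKa = −log(6.5 × 10^-10) = 9.187
Henderson–Hasselbalch: pH = pKa + log([B(OH)4-]/[B(OH)3]) = 9.187 + log(0.21/0.045)
pH = 9.187 + (+0.669) = 9.86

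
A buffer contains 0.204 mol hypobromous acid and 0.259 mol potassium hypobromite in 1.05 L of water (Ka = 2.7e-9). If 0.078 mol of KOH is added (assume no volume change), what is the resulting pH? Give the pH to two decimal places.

OH- converts HOBr to OBr-: HOBr → 0.126 mol, OBr- → 0.337 mol.
pKa = −log(2.7 × 10^-9) = 8.569
pH = pKa + log([A⁻]/[HA]) = 8.569 + log(0.337/0.126) = 8.569 +0.427

pH = 9.00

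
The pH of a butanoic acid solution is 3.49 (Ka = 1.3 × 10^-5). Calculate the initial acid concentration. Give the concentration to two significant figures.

C₀ = 8.4 × 10^-3 M

[H+] = 10^(-3.49) = 3.24 × 10^-4 M = x
Ka = x²/(C₀ − x) ⇒ C₀ = x + x²/Ka
C₀ = 3.24 × 10^-4 + (3.24 × 10^-4)²/(1.3 × 10^-5) = 8.40 × 10^-3 M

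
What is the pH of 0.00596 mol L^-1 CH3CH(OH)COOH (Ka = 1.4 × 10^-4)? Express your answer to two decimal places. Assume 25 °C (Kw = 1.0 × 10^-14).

pH = 3.07

CH3CH(OH)COOH ⇌ CH3CH(OH)COO- + H+
Ka = [H+]²/(0.00596 − [H+]) = 1.4 × 10^-4
The 5% rule fails; solving [H+]² + Ka·[H+] − Ka·C₀ = 0 exactly:
[H+] = (−Ka + √(Ka² + 4·Ka·C₀))/2 = 8.46 × 10^-4 M
pH = −log(8.46 × 10^-4) = 3.07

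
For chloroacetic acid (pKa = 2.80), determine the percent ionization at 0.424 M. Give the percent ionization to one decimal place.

5.9%

ClCH2COOH ⇌ ClCH2COO- + H+; let x = [H+] at equilibrium.
Ka = 10^(−2.80) = 1.58 × 10^-3
Solve x² + 0.00158x − 0.00067 = 0 → x = 2.51 × 10^-2 M
% ionization = x/C₀ × 100% = 2.51 × 10^-2/0.424 × 100% = 5.9%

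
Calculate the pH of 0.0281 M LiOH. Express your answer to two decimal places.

pH = 12.45

LiOH is a strong base; [OH-] = 0.0281 M.
pOH = -log(0.0281) = 1.55
pH = 14.00 - 1.55 = 12.45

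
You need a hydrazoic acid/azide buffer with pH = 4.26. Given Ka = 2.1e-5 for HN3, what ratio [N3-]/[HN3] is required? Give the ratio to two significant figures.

ratio = 0.38

pKa = -log(2.1 × 10^-5) = 4.678
pH = pKa + log(r) ⇒ log(r) = 4.26 − 4.678 = -0.418
r = [N3-]/[HN3] = 10^(-0.418) = 0.382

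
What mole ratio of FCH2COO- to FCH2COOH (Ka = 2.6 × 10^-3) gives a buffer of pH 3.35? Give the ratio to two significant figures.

ratio = 5.8

pKa = -log(2.6 × 10^-3) = 2.585
pH = pKa + log(r) ⇒ log(r) = 3.35 − 2.585 = +0.765
r = [FCH2COO-]/[FCH2COOH] = 10^(+0.765) = 5.82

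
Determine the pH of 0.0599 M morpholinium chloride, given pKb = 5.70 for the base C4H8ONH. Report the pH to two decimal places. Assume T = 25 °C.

pH = 4.76

C4H8ONH2+ is the conjugate acid of the weak base C4H8ONH.
Kb = 10^(−5.70) = 2.00 × 10^-6
Ka = Kw/Kb = 1.0×10^-14 / 2.00 × 10^-6 = 5.00 × 10^-9
From the ICE table, Ka = [H+]²/(0.0599 − [H+]) = 5.00 × 10^-9.
Since Ka ≪ C₀, [H+] ≈ √(Ka·C₀) = 1.73 × 10^-5 M.
pH = −log[H+] = −log(1.73 × 10^-5) = 4.76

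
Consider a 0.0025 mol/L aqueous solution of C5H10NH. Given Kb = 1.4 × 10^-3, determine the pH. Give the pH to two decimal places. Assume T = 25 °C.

pH = 11.11

C5H10NH + H2O ⇌ C5H10NH2+ + OH-
Kb = x²/(0.0025 − x) = 1.4 × 10^-3
The 5% rule fails; solving x² + Kb·x − Kb·C₀ = 0 exactly:
x = [−0.0014 + √(0.0014² + 1.4e-05)]/2 = 1.30 × 10^-3 M
pOH = −log(1.30 × 10^-3) = 2.89; pH = 14.00 − 2.89 = 11.11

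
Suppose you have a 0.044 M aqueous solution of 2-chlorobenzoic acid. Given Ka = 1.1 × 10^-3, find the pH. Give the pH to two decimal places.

pH = 2.19

ClC6H4COOH ⇌ ClC6H4COO- + H+
From the ICE table, Ka = [H+]²/(0.044 − [H+]) = 1.1 × 10^-3.
Here C₀/Ka ≈ 40, so the small-[H+] approximation fails. Use the quadratic:
[H+] = (−Ka + √(Ka² + 4·Ka·C₀))/2 = 6.43 × 10^-3 M
pH = −log(6.43 × 10^-3) = 2.19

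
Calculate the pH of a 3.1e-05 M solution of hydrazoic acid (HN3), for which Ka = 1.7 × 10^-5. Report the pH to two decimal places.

pH = 4.80

HN3 ⇌ N3- + H+
From the ICE table, Ka = [H+]²/(3.1e-05 − [H+]) = 1.7 × 10^-5.
Here C₀/Ka ≈ 1.82, so the small-[H+] approximation fails. Use the quadratic:
[H+] = [−1.7e-05 + √(1.7e-05² + 2.11e-09)]/2 = 1.60 × 10^-5 M
pH = −log(1.60 × 10^-5) = 4.80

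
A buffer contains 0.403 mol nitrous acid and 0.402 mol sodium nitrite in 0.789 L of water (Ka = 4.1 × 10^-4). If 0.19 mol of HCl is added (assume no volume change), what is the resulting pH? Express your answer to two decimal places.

pH = 2.94

After neutralization: n(HNO2) = 0.593 mol, n(NO2-) = 0.212 mol.
pKa = −log(4.1 × 10^-4) = 3.387
pH = pKa + log([A⁻]/[HA]) = 3.387 + log(0.212/0.593) = 3.387 -0.447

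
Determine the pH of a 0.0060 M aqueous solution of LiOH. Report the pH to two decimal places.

pH = 11.78

LiOH is a strong base; [OH-] = 0.006 M.
pOH = -log(0.006) = 2.22
pH = 14.00 - 2.22 = 11.78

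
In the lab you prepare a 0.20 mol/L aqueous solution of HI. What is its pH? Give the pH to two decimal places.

HI is a strong acid and dissociates completely, so [H+] = 0.20 M.
pH = -log(0.2) = 0.70

pH = 0.70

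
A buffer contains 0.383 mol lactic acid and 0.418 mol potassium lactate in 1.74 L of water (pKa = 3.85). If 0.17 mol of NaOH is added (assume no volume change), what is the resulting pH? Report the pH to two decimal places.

pH = 4.29

After neutralization: n(CH3CH(OH)COOH) = 0.213 mol, n(CH3CH(OH)COO-) = 0.588 mol.
pH = pKa + log(n_CH3CH(OH)COO-/n_CH3CH(OH)COOH) = 3.85 + log(0.588/0.213) = 3.85 + (+0.441)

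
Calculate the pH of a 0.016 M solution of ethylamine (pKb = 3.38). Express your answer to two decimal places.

C2H5NH2 + H2O ⇌ C2H5NH3+ + OH-
Kb = 10^(−3.38) = 4.17 × 10^-4
From the ICE table, Kb = x²/(0.016 − x) = 4.17 × 10^-4.
The 5% rule fails; solving x² + Kb·x − Kb·C₀ = 0 exactly:
x = [−0.000417 + √(0.000417² + 2.67e-05)]/2 = 2.38 × 10^-3 M
pOH = 2.62, so pH = 14.00 − pOH = 11.38

pH = 11.38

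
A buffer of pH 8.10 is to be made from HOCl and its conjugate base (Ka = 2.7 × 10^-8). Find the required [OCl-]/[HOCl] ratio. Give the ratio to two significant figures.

ratio = 3.4

pKa = -log(2.7 × 10^-8) = 7.569
pH = pKa + log(r) ⇒ log(r) = 8.10 − 7.569 = +0.531
r = [OCl-]/[HOCl] = 10^(+0.531) = 3.4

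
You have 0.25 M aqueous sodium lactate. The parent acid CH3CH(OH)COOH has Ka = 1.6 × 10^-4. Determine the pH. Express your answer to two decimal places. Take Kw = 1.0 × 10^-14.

pH = 8.60

CH3CH(OH)COO- is the conjugate base of the weak acid CH3CH(OH)COOH.
Kb = Kw/Ka = 1.0×10^-14 / 1.6 × 10^-4 = 6.25 × 10^-11
Kb = x²/(0.25 − x) = 6.25 × 10^-11
Since Kb ≪ C₀, x ≈ √(Kb·C₀) = 3.95 × 10^-6 M.
pOH = −log(3.95 × 10^-6) = 5.40; pH = 14.00 − 5.40 = 8.60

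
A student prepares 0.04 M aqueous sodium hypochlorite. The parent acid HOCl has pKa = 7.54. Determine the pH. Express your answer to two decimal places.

pH = 10.07

OCl- is the conjugate base of the weak acid HOCl.
Ka = 10^(−7.54) = 2.88 × 10^-8
Kb = Kw/Ka = 1.0×10^-14 / 2.88 × 10^-8 = 3.47 × 10^-7
Let x = [OH-] at equilibrium. Kb = x²/(0.04 − x).
Neglecting x in the denominator: x = √(3.47 × 10^-7 × 0.04) = 1.18 × 10^-4 M
Check: 0.29% ionized — well under 5%, approximation valid.
pOH = −log(1.18 × 10^-4) = 3.93; pH = 14.00 − 3.93 = 10.07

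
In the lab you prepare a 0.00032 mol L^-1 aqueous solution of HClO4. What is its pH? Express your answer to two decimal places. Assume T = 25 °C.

pH = 3.49

HClO4 is a strong acid and dissociates completely, so [H+] = 0.00032 M.
pH = -log(0.00032) = 3.49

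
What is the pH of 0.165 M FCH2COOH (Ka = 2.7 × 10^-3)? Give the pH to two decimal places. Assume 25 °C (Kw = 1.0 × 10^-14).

pH = 1.70

FCH2COOH ⇌ FCH2COO- + H+
Let x = [H+] at equilibrium. Ka = x²/(0.165 − x).
Here C₀/Ka ≈ 61.1, so the small-x approximation fails. Use the quadratic:
x = (−Ka + √(Ka² + 4·Ka·C₀))/2 = 1.98 × 10^-2 M
pH = −log[H+] = −log(1.98 × 10^-2) = 1.70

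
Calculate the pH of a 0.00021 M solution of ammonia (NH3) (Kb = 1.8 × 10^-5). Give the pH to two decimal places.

NH3 + H2O ⇌ NH4+ + OH-
From the ICE table, Kb = [OH-]²/(0.00021 − [OH-]) = 1.8 × 10^-5.
The 5% rule fails; solving [OH-]² + Kb·[OH-] − Kb·C₀ = 0 exactly:
[OH-] = (−Kb + √(Kb² + 4·Kb·C₀))/2 = 5.31 × 10^-5 M
pOH = 4.27, so pH = 14.00 − pOH = 9.73

pH = 9.73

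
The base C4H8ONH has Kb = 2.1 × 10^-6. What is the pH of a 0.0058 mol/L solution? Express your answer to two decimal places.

pH = 10.04

C4H8ONH + H2O ⇌ C4H8ONH2+ + OH-
Kb = [OH-]²/(0.0058 − [OH-]) = 2.1 × 10^-6
Neglecting [OH-] in the denominator: [OH-] = √(2.1 × 10^-6 × 0.0058) = 1.10 × 10^-4 M
Check: 1.9% ionized — well under 5%, approximation valid.
pOH = −log(1.10 × 10^-4) = 3.96; pH = 14.00 − 3.96 = 10.04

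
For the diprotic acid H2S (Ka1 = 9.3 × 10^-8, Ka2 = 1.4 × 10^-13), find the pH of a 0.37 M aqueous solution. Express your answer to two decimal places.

pH = 3.73

Since Ka1 ≫ Ka2, the first ionization dominates [H+].
Ka1 = x²/(0.37 − x) = 9.3 × 10^-8
x ≈ √(9.3 × 10^-8 × 0.37) = 1.85 × 10^-4 M
pH = −log(1.85 × 10^-4) = 3.73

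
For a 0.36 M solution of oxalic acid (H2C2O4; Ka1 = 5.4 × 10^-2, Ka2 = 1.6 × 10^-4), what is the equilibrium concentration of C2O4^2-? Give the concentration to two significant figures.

First ionization gives [H+] ≈ [HC2O4-] = 1.15 × 10^-1 M.
Second step: Ka2 = [H+][C2O4^2-]/[HC2O4-] ≈ [C2O4^2-] (since [H+] ≈ [HC2O4-]).
So [C2O4^2-] ≈ Ka2.

1.6 × 10^-4 M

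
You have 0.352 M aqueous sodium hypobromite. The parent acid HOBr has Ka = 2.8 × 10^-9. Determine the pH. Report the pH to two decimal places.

pH = 11.05

OBr- is the conjugate base of the weak acid HOBr.
Kb = Kw/Ka = 1.0×10^-14 / 2.8 × 10^-9 = 3.57 × 10^-6
Kb = x²/(0.352 − x) = 3.57 × 10^-6
Assume x ≪ 0.352: x ≈ √(3.57 × 10^-6 × 0.352) = 1.12 × 10^-3 M
(x/C₀ = 0.32% < 5%, so the approximation holds.)
pOH = −log(1.12 × 10^-3) = 2.95; pH = 14.00 − 2.95 = 11.05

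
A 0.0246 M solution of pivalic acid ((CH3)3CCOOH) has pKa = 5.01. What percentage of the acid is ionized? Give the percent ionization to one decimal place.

2.0%

(CH3)3CCOOH ⇌ (CH3)3CCOO- + H+; let x = [H+] at equilibrium.
Ka = 10^(−5.01) = 9.77 × 10^-6
x ≈ √(Ka·C₀) = √(9.77 × 10^-6 × 0.0246) = 4.90 × 10^-4 M
% ionization = x/C₀ × 100% = 4.90 × 10^-4/0.0246 × 100% = 2.0%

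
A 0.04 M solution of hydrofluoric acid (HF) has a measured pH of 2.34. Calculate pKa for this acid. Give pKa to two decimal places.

[H+] = 10^(-2.34) = 4.57 × 10^-3 M
At equilibrium [HA] = 0.04 − 4.57 × 10^-3 = 3.54 × 10^-2 M
Ka = [H+][A-]/[HA] = (4.57 × 10^-3)² / 3.54 × 10^-2 = 5.90 × 10^-4
pKa = -log(5.90 × 10^-4) = 3.23

pKa = 3.23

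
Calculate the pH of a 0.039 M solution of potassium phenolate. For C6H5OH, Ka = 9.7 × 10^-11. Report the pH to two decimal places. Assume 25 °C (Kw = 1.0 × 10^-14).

C6H5O- is the conjugate base of the weak acid C6H5OH.
Kb = Kw/Ka = 1.0×10^-14 / 9.7 × 10^-11 = 1.03 × 10^-4
From the ICE table, Kb = [OH-]²/(0.039 − [OH-]) = 1.03 × 10^-4.
The 5% rule fails; solving [OH-]² + Kb·[OH-] − Kb·C₀ = 0 exactly:
[OH-] = (−Kb + √(Kb² + 4·Kb·C₀))/2 = 1.95 × 10^-3 M
pOH = 2.71, so pH = 14.00 − pOH = 11.29

pH = 11.29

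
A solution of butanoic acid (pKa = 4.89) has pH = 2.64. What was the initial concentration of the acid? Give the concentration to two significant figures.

[H+] = 10^(-2.64) = 2.29 × 10^-3 M = x
Ka = 10^(−4.89) = 1.29 × 10^-5
Ka = x²/(C₀ − x) ⇒ C₀ = x + x²/Ka
C₀ = 2.29 × 10^-3 + (2.29 × 10^-3)²/(1.29 × 10^-5) = 4.09 × 10^-1 M

C₀ = 4.1 × 10^-1 M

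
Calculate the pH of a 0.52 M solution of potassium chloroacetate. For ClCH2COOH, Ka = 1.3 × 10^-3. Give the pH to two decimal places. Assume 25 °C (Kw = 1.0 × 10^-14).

pH = 8.30

ClCH2COO- is the conjugate base of the weak acid ClCH2COOH.
Kb = Kw/Ka = 1.0×10^-14 / 1.3 × 10^-3 = 7.69 × 10^-12
Kb = [OH-]²/(0.52 − [OH-]) = 7.69 × 10^-12
Neglecting [OH-] in the denominator: [OH-] = √(7.69 × 10^-12 × 0.52) = 2.00 × 10^-6 M
pOH = 5.70, so pH = 14.00 − pOH = 8.30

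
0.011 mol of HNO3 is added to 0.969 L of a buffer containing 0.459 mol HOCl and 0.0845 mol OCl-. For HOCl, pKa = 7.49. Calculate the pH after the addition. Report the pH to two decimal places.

pH = 6.68

Added H+ converts OCl- to HOCl: HOCl → 0.47 mol, OCl- → 0.0735 mol.
pH = pKa + log(n_OCl-/n_HOCl) = 7.49 + log(0.0735/0.47) = 7.49 + (-0.806)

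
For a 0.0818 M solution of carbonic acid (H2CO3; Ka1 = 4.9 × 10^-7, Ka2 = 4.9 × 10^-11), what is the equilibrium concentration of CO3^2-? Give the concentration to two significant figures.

First ionization gives [H+] ≈ [HCO3-] = 2.00 × 10^-4 M.
Second step: Ka2 = [H+][CO3^2-]/[HCO3-] ≈ [CO3^2-] (since [H+] ≈ [HCO3-]).
So [CO3^2-] ≈ Ka2.

4.9 × 10^-11 M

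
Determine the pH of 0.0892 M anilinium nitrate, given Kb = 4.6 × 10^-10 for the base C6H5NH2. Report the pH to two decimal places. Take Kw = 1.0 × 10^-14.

pH = 2.86

C6H5NH3+ is the conjugate acid of the weak base C6H5NH2.
Ka = Kw/Kb = 1.0×10^-14 / 4.6 × 10^-10 = 2.17 × 10^-5
From the ICE table, Ka = x²/(0.0892 − x) = 2.17 × 10^-5.
Neglecting x in the denominator: x = √(2.17 × 10^-5 × 0.0892) = 1.39 × 10^-3 M
Check: 1.6% ionized — well under 5%, approximation valid.
pH = −log(1.39 × 10^-3) = 2.86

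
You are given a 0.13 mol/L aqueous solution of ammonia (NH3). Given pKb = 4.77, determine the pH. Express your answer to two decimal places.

pH = 11.17

NH3 + H2O ⇌ NH4+ + OH-
Kb = 10^(−4.77) = 1.70 × 10^-5
Let x = [OH-] at equilibrium. Kb = x²/(0.13 − x).
Since Kb ≪ C₀, x ≈ √(Kb·C₀) = 1.49 × 10^-3 M.
pOH = −log(1.49 × 10^-3) = 2.83; pH = 14.00 − 2.83 = 11.17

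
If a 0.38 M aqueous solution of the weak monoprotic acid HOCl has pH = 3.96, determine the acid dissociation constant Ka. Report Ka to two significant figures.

[H+] = 10^(-3.96) = 1.10 × 10^-4 M
At equilibrium [HA] = 0.38 − 1.10 × 10^-4 = 3.80 × 10^-1 M
Ka = [H+][A-]/[HA] = (1.10 × 10^-4)² / 3.80 × 10^-1 = 3.2 × 10^-8

Ka = 3.2 × 10^-8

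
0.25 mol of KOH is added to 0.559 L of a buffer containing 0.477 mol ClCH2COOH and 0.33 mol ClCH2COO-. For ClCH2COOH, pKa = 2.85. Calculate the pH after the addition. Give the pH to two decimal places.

pH = 3.26

OH- converts ClCH2COOH to ClCH2COO-: ClCH2COOH → 0.227 mol, ClCH2COO- → 0.58 mol.
Henderson–Hasselbalch with mole ratio 0.58/0.227: pH = 2.85 + (+0.407)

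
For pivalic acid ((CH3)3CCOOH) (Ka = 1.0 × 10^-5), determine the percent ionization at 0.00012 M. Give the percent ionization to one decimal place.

(CH3)3CCOOH ⇌ (CH3)3CCOO- + H+; let x = [H+] at equilibrium.
Ka = x²/(C₀ − x); solving the quadratic gives x = 3.00 × 10^-5 M.
Fraction ionized = 3.00 × 10^-5 / 0.00012 = 0.2500 → 25.0%

25.0%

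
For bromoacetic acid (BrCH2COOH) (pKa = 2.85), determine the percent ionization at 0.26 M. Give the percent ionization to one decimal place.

BrCH2COOH ⇌ BrCH2COO- + H+; let x = [H+] at equilibrium.
Ka = 10^(−2.85) = 1.41 × 10^-3
Solve x² + 0.00141x − 0.000367 = 0 → x = 1.85 × 10^-2 M
% ionization = x/C₀ × 100% = 1.85 × 10^-2/0.26 × 100% = 7.1%

7.1%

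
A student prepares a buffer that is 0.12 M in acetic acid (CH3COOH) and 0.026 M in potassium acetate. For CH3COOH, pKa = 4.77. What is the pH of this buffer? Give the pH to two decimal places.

pH = pKa + log([A⁻]/[HA]) = 4.77 + log(0.026/0.12)
pH = 4.77 + (-0.664) = 4.11

pH = 4.11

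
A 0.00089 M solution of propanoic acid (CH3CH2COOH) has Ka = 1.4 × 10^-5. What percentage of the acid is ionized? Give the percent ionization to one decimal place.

11.8%

CH3CH2COOH ⇌ CH3CH2COO- + H+; let x = [H+] at equilibrium.
Ka = x²/(C₀ − x); solving the quadratic gives x = 1.05 × 10^-4 M.
% ionization = x/C₀ × 100% = 1.05 × 10^-4/0.00089 × 100% = 11.8%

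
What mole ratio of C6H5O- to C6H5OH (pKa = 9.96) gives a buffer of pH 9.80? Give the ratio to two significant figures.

ratio = 0.69

pH = pKa + log(r) ⇒ log(r) = 9.80 − 9.96 = -0.16
r = [C6H5O-]/[C6H5OH] = 10^(-0.16) = 0.692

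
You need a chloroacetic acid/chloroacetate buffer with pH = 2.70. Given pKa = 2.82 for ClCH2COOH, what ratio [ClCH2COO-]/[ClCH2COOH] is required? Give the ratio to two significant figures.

pH = pKa + log(r) ⇒ log(r) = 2.70 − 2.82 = -0.12
r = [ClCH2COO-]/[ClCH2COOH] = 10^(-0.12) = 0.759

ratio = 0.76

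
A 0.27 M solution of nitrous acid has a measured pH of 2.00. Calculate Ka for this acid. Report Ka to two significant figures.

[H+] = 10^(-2.00) = 1.00 × 10^-2 M
At equilibrium [HA] = 0.27 − 1.00 × 10^-2 = 2.60 × 10^-1 M
Ka = [H+][A-]/[HA] = (1.00 × 10^-2)² / 2.60 × 10^-1 = 3.8 × 10^-4

Ka = 3.8 × 10^-4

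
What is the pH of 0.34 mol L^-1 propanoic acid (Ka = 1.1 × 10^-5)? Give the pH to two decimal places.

CH3CH2COOH ⇌ CH3CH2COO- + H+
Ka = x²/(0.34 − x) = 1.1 × 10^-5
Assume x ≪ 0.34: x ≈ √(1.1 × 10^-5 × 0.34) = 1.93 × 10^-3 M
pH = −log(1.93 × 10^-3) = 2.71

pH = 2.71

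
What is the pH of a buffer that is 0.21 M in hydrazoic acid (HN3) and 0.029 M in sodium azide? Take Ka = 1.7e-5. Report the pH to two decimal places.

pKa = −log(1.7 × 10^-5) = 4.770
Henderson–Hasselbalch: pH = pKa + log([N3-]/[HN3]) = 4.770 + log(0.029/0.21)
pH = 4.770 + (-0.860) = 3.91

pH = 3.91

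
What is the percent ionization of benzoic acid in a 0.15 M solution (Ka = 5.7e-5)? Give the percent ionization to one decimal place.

1.9%

C6H5COOH ⇌ C6H5COO- + H+; let x = [H+] at equilibrium.
x ≈ √(Ka·C₀) = √(5.7 × 10^-5 × 0.15) = 2.92 × 10^-3 M
Fraction ionized = 2.92 × 10^-3 / 0.15 = 0.0195 → 1.9%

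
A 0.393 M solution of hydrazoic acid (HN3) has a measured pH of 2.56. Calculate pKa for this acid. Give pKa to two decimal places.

pKa = 4.71

[H+] = 10^(-2.56) = 2.75 × 10^-3 M
At equilibrium [HA] = 0.393 − 2.75 × 10^-3 = 3.90 × 10^-1 M
Ka = [H+][A-]/[HA] = (2.75 × 10^-3)² / 3.90 × 10^-1 = 1.94 × 10^-5
pKa = -log(1.94 × 10^-5) = 4.71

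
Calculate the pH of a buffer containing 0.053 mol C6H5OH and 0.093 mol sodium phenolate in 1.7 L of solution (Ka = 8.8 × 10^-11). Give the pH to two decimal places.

pH = 10.30

pKa = −log(8.8 × 10^-11) = 10.056
Using pH = pKa + log([base]/[acid]) with [base]/[acid] = 0.093/0.053:
pH = 10.056 + (+0.244) = 10.30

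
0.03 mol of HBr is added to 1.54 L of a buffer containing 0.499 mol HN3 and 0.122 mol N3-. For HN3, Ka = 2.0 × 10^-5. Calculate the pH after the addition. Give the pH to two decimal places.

After neutralization: n(HN3) = 0.529 mol, n(N3-) = 0.092 mol.
pKa = −log(2.0 × 10^-5) = 4.699
Henderson–Hasselbalch with mole ratio 0.092/0.529: pH = 4.699 + (-0.760)

pH = 3.94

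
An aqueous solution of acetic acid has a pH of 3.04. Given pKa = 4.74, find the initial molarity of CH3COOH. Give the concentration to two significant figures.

[H+] = 10^(-3.04) = 9.12 × 10^-4 M = x
Ka = 10^(−4.74) = 1.82 × 10^-5
Ka = x²/(C₀ − x) ⇒ C₀ = x + x²/Ka
C₀ = 9.12 × 10^-4 + (9.12 × 10^-4)²/(1.82 × 10^-5) = 4.66 × 10^-2 M

C₀ = 4.7 × 10^-2 M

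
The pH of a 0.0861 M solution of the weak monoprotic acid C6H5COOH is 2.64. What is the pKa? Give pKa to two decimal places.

pKa = 4.20

[H+] = 10^(-2.64) = 2.29 × 10^-3 M
At equilibrium [HA] = 0.0861 − 2.29 × 10^-3 = 8.38 × 10^-2 M
Ka = [H+][A-]/[HA] = (2.29 × 10^-3)² / 8.38 × 10^-2 = 6.26 × 10^-5
pKa = -log(6.26 × 10^-5) = 4.20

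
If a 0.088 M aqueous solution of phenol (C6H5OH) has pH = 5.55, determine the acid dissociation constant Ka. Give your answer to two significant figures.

[H+] = 10^(-5.55) = 2.82 × 10^-6 M
At equilibrium [HA] = 0.088 − 2.82 × 10^-6 = 8.80 × 10^-2 M
Ka = [H+][A-]/[HA] = (2.82 × 10^-6)² / 8.80 × 10^-2 = 9.0 × 10^-11

Ka = 9.0 × 10^-11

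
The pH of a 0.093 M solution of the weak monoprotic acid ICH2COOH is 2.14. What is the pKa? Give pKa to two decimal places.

pKa = 3.21

[H+] = 10^(-2.14) = 7.24 × 10^-3 M
At equilibrium [HA] = 0.093 − 7.24 × 10^-3 = 8.58 × 10^-2 M
Ka = [H+][A-]/[HA] = (7.24 × 10^-3)² / 8.58 × 10^-2 = 6.11 × 10^-4
pKa = -log(6.11 × 10^-4) = 3.21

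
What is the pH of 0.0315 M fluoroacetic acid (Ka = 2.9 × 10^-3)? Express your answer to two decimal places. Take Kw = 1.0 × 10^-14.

FCH2COOH ⇌ FCH2COO- + H+
From the ICE table, Ka = x²/(0.0315 − x) = 2.9 × 10^-3.
Here C₀/Ka ≈ 10.9, so the small-x approximation fails. Use the quadratic:
x = (−Ka + √(Ka² + 4·Ka·C₀))/2 = 8.22 × 10^-3 M
pH = −log[H+] = −log(8.22 × 10^-3) = 2.09

pH = 2.09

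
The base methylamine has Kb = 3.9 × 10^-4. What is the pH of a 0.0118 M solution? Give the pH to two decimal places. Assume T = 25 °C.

CH3NH2 + H2O ⇌ CH3NH3+ + OH-
From the ICE table, Kb = [OH-]²/(0.0118 − [OH-]) = 3.9 × 10^-4.
The 5% rule fails; solving [OH-]² + Kb·[OH-] − Kb·C₀ = 0 exactly:
[OH-] = (−Kb + √(Kb² + 4·Kb·C₀))/2 = 1.96 × 10^-3 M
pOH = 2.71, so pH = 14.00 − pOH = 11.29

pH = 11.29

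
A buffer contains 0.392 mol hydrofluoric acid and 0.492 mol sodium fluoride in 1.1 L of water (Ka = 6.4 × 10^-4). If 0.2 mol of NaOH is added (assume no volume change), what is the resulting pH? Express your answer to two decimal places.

After neutralization: n(HF) = 0.192 mol, n(F-) = 0.692 mol.
pKa = −log(6.4 × 10^-4) = 3.194
pH = pKa + log(n_F-/n_HF) = 3.194 + log(0.692/0.192) = 3.194 + (+0.557)

pH = 3.75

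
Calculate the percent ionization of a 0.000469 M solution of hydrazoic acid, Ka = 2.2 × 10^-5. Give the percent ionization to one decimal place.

19.4%

HN3 ⇌ N3- + H+; let x = [H+] at equilibrium.
Ka = x²/(C₀ − x); solving the quadratic gives x = 9.12 × 10^-5 M.
Fraction ionized = 9.12 × 10^-5 / 0.000469 = 0.1945 → 19.4%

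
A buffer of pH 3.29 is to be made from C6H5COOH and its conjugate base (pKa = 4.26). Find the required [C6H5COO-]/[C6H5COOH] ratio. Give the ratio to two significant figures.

ratio = 0.11

pH = pKa + log(r) ⇒ log(r) = 3.29 − 4.26 = -0.97
r = [C6H5COO-]/[C6H5COOH] = 10^(-0.97) = 0.107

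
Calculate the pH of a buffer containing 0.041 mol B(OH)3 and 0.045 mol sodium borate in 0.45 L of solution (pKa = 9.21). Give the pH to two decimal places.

pH = 9.25

Using pH = pKa + log([base]/[acid]) with [base]/[acid] = 0.045/0.041:
pH = 9.21 + (+0.040) = 9.25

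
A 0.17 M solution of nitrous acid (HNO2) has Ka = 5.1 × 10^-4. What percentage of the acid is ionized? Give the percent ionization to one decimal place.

HNO2 ⇌ NO2- + H+; let x = [H+] at equilibrium.
Solve x² + 0.00051x − 8.67e-05 = 0 → x = 9.06 × 10^-3 M
% ionization = x/C₀ × 100% = 9.06 × 10^-3/0.17 × 100% = 5.3%

5.3%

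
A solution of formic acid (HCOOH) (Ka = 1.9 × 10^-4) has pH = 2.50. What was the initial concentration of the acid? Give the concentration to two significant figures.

C₀ = 5.6 × 10^-2 M

[H+] = 10^(-2.50) = 3.16 × 10^-3 M = x
Ka = x²/(C₀ − x) ⇒ C₀ = x + x²/Ka
C₀ = 3.16 × 10^-3 + (3.16 × 10^-3)²/(1.9 × 10^-4) = 5.57 × 10^-2 M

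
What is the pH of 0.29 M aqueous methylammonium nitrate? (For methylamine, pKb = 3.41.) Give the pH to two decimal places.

pH = 5.56

CH3NH3+ is the conjugate acid of the weak base CH3NH2.
Kb = 10^(−3.41) = 3.89 × 10^-4
Ka = Kw/Kb = 1.0×10^-14 / 3.89 × 10^-4 = 2.57 × 10^-11
Ka = [H+]²/(0.29 − [H+]) = 2.57 × 10^-11
Assume [H+] ≪ 0.29: [H+] ≈ √(2.57 × 10^-11 × 0.29) = 2.73 × 10^-6 M
pH = −log[H+] = −log(2.73 × 10^-6) = 5.56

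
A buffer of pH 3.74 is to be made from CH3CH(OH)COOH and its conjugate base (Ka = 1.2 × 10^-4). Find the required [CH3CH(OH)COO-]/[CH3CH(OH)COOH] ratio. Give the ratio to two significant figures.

pKa = -log(1.2 × 10^-4) = 3.921
pH = pKa + log(r) ⇒ log(r) = 3.74 − 3.921 = -0.181
r = [CH3CH(OH)COO-]/[CH3CH(OH)COOH] = 10^(-0.181) = 0.659

ratio = 0.66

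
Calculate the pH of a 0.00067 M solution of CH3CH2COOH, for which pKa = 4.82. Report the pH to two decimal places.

CH3CH2COOH ⇌ CH3CH2COO- + H+
Ka = 10^(−4.82) = 1.51 × 10^-5
From the ICE table, Ka = [H+]²/(0.00067 − [H+]) = 1.51 × 10^-5.
Here C₀/Ka ≈ 44.4, so the small-[H+] approximation fails. Use the quadratic:
[H+] = [−1.51e-05 + √(1.51e-05² + 4.05e-08)]/2 = 9.33 × 10^-5 M
pH = −log(9.33 × 10^-5) = 4.03

pH = 4.03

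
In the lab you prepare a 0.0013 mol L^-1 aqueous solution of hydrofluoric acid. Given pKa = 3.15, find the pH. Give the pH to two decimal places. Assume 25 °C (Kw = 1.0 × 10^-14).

pH = 3.17

HF ⇌ F- + H+
Ka = 10^(−3.15) = 7.08 × 10^-4
From the ICE table, Ka = x²/(0.0013 − x) = 7.08 × 10^-4.
Here C₀/Ka ≈ 1.84, so the small-x approximation fails. Use the quadratic:
x = (−Ka + √(Ka² + 4·Ka·C₀))/2 = 6.69 × 10^-4 M
pH = −log[H+] = −log(6.69 × 10^-4) = 3.17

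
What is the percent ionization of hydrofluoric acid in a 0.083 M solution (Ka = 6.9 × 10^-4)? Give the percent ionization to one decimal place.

8.7%

HF ⇌ F- + H+; let x = [H+] at equilibrium.
Solve x² + 0.00069x − 5.73e-05 = 0 → x = 7.23 × 10^-3 M
Fraction ionized = 7.23 × 10^-3 / 0.083 = 0.0871 → 8.7%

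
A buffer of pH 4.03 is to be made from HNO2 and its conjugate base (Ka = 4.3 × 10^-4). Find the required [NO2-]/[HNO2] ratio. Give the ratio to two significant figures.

ratio = 4.6

pKa = -log(4.3 × 10^-4) = 3.367
pH = pKa + log(r) ⇒ log(r) = 4.03 − 3.367 = +0.663
r = [NO2-]/[HNO2] = 10^(+0.663) = 4.6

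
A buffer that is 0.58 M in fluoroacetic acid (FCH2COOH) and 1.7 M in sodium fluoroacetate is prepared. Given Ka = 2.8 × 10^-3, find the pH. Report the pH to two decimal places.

pH = 3.02

pKa = −log(2.8 × 10^-3) = 2.553
Using pH = pKa + log([base]/[acid]) with [base]/[acid] = 1.7/0.58:
pH = 2.553 + (+0.467) = 3.02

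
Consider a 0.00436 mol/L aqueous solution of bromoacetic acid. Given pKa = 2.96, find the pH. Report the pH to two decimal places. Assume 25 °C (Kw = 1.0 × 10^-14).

pH = 2.77

BrCH2COOH ⇌ BrCH2COO- + H+
Ka = 10^(−2.96) = 1.10 × 10^-3
From the ICE table, Ka = [H+]²/(0.00436 − [H+]) = 1.10 × 10^-3.
Here C₀/Ka ≈ 3.96, so the small-[H+] approximation fails. Use the quadratic:
[H+] = (−Ka + √(Ka² + 4·Ka·C₀))/2 = 1.71 × 10^-3 M
pH = −log(1.71 × 10^-3) = 2.77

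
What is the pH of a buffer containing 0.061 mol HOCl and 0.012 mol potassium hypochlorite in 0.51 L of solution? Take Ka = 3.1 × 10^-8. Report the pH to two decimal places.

pH = 6.80

pKa = −log(3.1 × 10^-8) = 7.509
pH = pKa + log([A⁻]/[HA]) = 7.509 + log(0.012/0.061)
pH = 7.509 + (-0.706) = 6.80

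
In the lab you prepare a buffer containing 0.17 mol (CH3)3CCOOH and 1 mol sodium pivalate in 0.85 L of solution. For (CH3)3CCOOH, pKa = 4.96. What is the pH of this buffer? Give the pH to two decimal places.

pH = 5.73

Henderson–Hasselbalch: pH = pKa + log([(CH3)3CCOO-]/[(CH3)3CCOOH]) = 4.96 + log(1/0.17)
pH = 4.96 + (+0.770) = 5.73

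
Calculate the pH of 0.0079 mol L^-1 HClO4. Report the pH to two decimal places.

pH = 2.10

HClO4 is a strong acid and dissociates completely, so [H+] = 0.0079 M.
pH = -log(0.0079) = 2.10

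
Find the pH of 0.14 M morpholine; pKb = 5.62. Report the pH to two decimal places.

pH = 10.76

C4H8ONH + H2O ⇌ C4H8ONH2+ + OH-
Kb = 10^(−5.62) = 2.40 × 10^-6
From the ICE table, Kb = x²/(0.14 − x) = 2.40 × 10^-6.
Neglecting x in the denominator: x = √(2.40 × 10^-6 × 0.14) = 5.80 × 10^-4 M
pOH = −log(5.80 × 10^-4) = 3.24; pH = 14.00 − 3.24 = 10.76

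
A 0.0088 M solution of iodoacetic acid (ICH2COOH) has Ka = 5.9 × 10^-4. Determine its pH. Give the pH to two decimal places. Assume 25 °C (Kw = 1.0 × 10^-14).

pH = 2.70

ICH2COOH ⇌ ICH2COO- + H+
Ka = x²/(0.0088 − x) = 5.9 × 10^-4
The 5% rule fails; solving x² + Ka·x − Ka·C₀ = 0 exactly:
x = [−0.00059 + √(0.00059² + 2.08e-05)]/2 = 2.00 × 10^-3 M
pH = −log[H+] = −log(2.00 × 10^-3) = 2.70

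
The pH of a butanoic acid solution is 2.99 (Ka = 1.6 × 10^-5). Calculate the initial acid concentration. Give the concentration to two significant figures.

[H+] = 10^(-2.99) = 1.02 × 10^-3 M = x
Ka = x²/(C₀ − x) ⇒ C₀ = x + x²/Ka
C₀ = 1.02 × 10^-3 + (1.02 × 10^-3)²/(1.6 × 10^-5) = 6.60 × 10^-2 M

C₀ = 6.6 × 10^-2 M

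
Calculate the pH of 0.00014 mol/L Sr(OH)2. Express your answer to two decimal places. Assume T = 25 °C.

pH = 10.45

Sr(OH)2 is a strong base (each formula unit releases 2 OH-); [OH-] = 0.00028 M.
pOH = -log(0.00028) = 3.55
pH = 14.00 - 3.55 = 10.45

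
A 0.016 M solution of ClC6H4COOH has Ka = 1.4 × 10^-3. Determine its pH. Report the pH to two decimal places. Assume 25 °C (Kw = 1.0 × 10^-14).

ClC6H4COOH ⇌ ClC6H4COO- + H+
Let x = [H+] at equilibrium. Ka = x²/(0.016 − x).
Here C₀/Ka ≈ 11.4, so the small-x approximation fails. Use the quadratic:
x = (−Ka + √(Ka² + 4·Ka·C₀))/2 = 4.08 × 10^-3 M
pH = −log(4.08 × 10^-3) = 2.39

pH = 2.39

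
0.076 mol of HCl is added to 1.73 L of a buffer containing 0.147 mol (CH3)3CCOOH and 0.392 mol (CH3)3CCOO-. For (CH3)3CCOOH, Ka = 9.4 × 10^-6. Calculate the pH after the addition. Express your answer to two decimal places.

pH = 5.18

Added H+ converts (CH3)3CCOO- to (CH3)3CCOOH: (CH3)3CCOOH → 0.223 mol, (CH3)3CCOO- → 0.316 mol.
pKa = −log(9.4 × 10^-6) = 5.027
pH = pKa + log(n_(CH3)3CCOO-/n_(CH3)3CCOOH) = 5.027 + log(0.316/0.223) = 5.027 + (+0.151)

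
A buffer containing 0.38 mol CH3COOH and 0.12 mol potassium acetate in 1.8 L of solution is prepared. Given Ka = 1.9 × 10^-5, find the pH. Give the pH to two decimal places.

pKa = −log(1.9 × 10^-5) = 4.721
Using pH = pKa + log([base]/[acid]) with [base]/[acid] = 0.12/0.38:
pH = 4.721 + (-0.501) = 4.22

pH = 4.22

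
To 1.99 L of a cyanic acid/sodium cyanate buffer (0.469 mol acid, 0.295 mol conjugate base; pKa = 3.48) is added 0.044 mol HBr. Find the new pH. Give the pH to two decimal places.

pH = 3.17

After neutralization: n(HOCN) = 0.513 mol, n(OCN-) = 0.251 mol.
Henderson–Hasselbalch with mole ratio 0.251/0.513: pH = 3.48 + (-0.310)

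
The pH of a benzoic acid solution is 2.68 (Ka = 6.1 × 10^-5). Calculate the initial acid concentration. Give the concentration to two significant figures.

C₀ = 7.4 × 10^-2 M

[H+] = 10^(-2.68) = 2.09 × 10^-3 M = x
Ka = x²/(C₀ − x) ⇒ C₀ = x + x²/Ka
C₀ = 2.09 × 10^-3 + (2.09 × 10^-3)²/(6.1 × 10^-5) = 7.37 × 10^-2 M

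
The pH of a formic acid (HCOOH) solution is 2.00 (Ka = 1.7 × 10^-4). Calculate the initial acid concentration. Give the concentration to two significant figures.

C₀ = 6.0 × 10^-1 M

[H+] = 10^(-2.00) = 1.00 × 10^-2 M = x
Ka = x²/(C₀ − x) ⇒ C₀ = x + x²/Ka
C₀ = 1.00 × 10^-2 + (1.00 × 10^-2)²/(1.7 × 10^-4) = 5.98 × 10^-1 M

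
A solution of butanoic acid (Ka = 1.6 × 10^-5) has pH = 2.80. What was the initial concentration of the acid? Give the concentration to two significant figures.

[H+] = 10^(-2.80) = 1.58 × 10^-3 M = x
Ka = x²/(C₀ − x) ⇒ C₀ = x + x²/Ka
C₀ = 1.58 × 10^-3 + (1.58 × 10^-3)²/(1.6 × 10^-5) = 1.58 × 10^-1 M

C₀ = 1.6 × 10^-1 M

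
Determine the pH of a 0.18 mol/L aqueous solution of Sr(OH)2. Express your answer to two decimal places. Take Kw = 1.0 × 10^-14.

Sr(OH)2 is a strong base (each formula unit releases 2 OH-); [OH-] = 0.36 M.
pOH = -log(0.36) = 0.44
pH = 14.00 - 0.44 = 13.56

pH = 13.56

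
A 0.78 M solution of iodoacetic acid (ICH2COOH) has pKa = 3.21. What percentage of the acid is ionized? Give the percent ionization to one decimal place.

2.8%

ICH2COOH ⇌ ICH2COO- + H+; let x = [H+] at equilibrium.
Ka = 10^(−3.21) = 6.17 × 10^-4
x ≈ √(Ka·C₀) = √(6.17 × 10^-4 × 0.78) = 2.19 × 10^-2 M
% ionization = x/C₀ × 100% = 2.19 × 10^-2/0.78 × 100% = 2.8%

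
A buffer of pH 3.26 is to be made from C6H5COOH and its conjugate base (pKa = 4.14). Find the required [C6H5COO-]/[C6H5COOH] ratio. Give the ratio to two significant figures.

ratio = 0.13

pH = pKa + log(r) ⇒ log(r) = 3.26 − 4.14 = -0.88
r = [C6H5COO-]/[C6H5COOH] = 10^(-0.88) = 0.132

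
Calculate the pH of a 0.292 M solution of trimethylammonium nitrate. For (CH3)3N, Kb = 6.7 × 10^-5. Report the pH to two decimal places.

pH = 5.18

(CH3)3NH+ is the conjugate acid of the weak base (CH3)3N.
Ka = Kw/Kb = 1.0×10^-14 / 6.7 × 10^-5 = 1.49 × 10^-10
From the ICE table, Ka = x²/(0.292 − x) = 1.49 × 10^-10.
Assume x ≪ 0.292: x ≈ √(1.49 × 10^-10 × 0.292) = 6.60 × 10^-6 M
pH = −log[H+] = −log(6.60 × 10^-6) = 5.18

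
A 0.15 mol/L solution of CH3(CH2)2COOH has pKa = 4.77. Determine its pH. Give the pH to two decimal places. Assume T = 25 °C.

CH3(CH2)2COOH ⇌ CH3(CH2)2COO- + H+
Ka = 10^(−4.77) = 1.70 × 10^-5
From the ICE table, Ka = x²/(0.15 − x) = 1.70 × 10^-5.
Assume x ≪ 0.15: x ≈ √(1.70 × 10^-5 × 0.15) = 1.60 × 10^-3 M
Check: 1.1% ionized — well under 5%, approximation valid.
pH = −log[H+] = −log(1.60 × 10^-3) = 2.80

pH = 2.80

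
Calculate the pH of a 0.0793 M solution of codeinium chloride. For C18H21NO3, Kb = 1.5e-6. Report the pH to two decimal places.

C18H22NO3+ is the conjugate acid of the weak base C18H21NO3.
Ka = Kw/Kb = 1.0×10^-14 / 1.5 × 10^-6 = 6.67 × 10^-9
From the ICE table, Ka = [H+]²/(0.0793 − [H+]) = 6.67 × 10^-9.
Assume [H+] ≪ 0.0793: [H+] ≈ √(6.67 × 10^-9 × 0.0793) = 2.30 × 10^-5 M
([H+]/C₀ = 0.029% < 5%, so the approximation holds.)
pH = −log[H+] = −log(2.30 × 10^-5) = 4.64

pH = 4.64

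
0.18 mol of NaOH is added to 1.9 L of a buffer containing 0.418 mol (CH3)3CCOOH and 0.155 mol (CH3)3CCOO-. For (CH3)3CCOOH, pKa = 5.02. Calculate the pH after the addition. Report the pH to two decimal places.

After neutralization: n((CH3)3CCOOH) = 0.238 mol, n((CH3)3CCOO-) = 0.335 mol.
pH = pKa + log([A⁻]/[HA]) = 5.02 + log(0.335/0.238) = 5.02 +0.148

pH = 5.17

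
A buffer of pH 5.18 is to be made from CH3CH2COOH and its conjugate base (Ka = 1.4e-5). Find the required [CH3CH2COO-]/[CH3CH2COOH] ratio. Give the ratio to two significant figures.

ratio = 2.1

pKa = -log(1.4 × 10^-5) = 4.854
pH = pKa + log(r) ⇒ log(r) = 5.18 − 4.854 = +0.326
r = [CH3CH2COO-]/[CH3CH2COOH] = 10^(+0.326) = 2.12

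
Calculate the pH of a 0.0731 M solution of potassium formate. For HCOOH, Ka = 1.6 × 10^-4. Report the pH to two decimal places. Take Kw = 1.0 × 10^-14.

HCOO- is the conjugate base of the weak acid HCOOH.
Kb = Kw/Ka = 1.0×10^-14 / 1.6 × 10^-4 = 6.25 × 10^-11
Kb = x²/(0.0731 − x) = 6.25 × 10^-11
Since Kb ≪ C₀, x ≈ √(Kb·C₀) = 2.14 × 10^-6 M.
pOH = −log(2.14 × 10^-6) = 5.67; pH = 14.00 − 5.67 = 8.33

pH = 8.33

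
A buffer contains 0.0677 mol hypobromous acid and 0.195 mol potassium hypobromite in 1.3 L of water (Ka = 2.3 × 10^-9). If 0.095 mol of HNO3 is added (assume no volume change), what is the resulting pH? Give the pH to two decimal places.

pH = 8.43

After neutralization: n(HOBr) = 0.163 mol, n(OBr-) = 0.1 mol.
pKa = −log(2.3 × 10^-9) = 8.638
pH = pKa + log([A⁻]/[HA]) = 8.638 + log(0.1/0.163) = 8.638 -0.212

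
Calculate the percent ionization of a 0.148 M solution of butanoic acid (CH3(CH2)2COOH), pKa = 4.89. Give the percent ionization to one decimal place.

0.9%

CH3(CH2)2COOH ⇌ CH3(CH2)2COO- + H+; let x = [H+] at equilibrium.
Ka = 10^(−4.89) = 1.29 × 10^-5
x ≈ √(Ka·C₀) = √(1.29 × 10^-5 × 0.148) = 1.38 × 10^-3 M
Fraction ionized = 1.38 × 10^-3 / 0.148 = 0.0093 → 0.9%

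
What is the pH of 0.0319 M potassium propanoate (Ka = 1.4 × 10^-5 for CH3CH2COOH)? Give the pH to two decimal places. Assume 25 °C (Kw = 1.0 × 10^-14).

CH3CH2COO- is the conjugate base of the weak acid CH3CH2COOH.
Kb = Kw/Ka = 1.0×10^-14 / 1.4 × 10^-5 = 7.14 × 10^-10
Kb = x²/(0.0319 − x) = 7.14 × 10^-10
Neglecting x in the denominator: x = √(7.14 × 10^-10 × 0.0319) = 4.77 × 10^-6 M
(x/C₀ = 0.015% < 5%, so the approximation holds.)
pOH = 5.32, so pH = 14.00 − pOH = 8.68

pH = 8.68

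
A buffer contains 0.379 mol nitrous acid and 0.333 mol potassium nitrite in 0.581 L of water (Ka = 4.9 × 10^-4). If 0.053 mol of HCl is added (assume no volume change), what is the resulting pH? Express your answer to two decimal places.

pH = 3.12

Added H+ converts NO2- to HNO2: HNO2 → 0.432 mol, NO2- → 0.28 mol.
pKa = −log(4.9 × 10^-4) = 3.310
Henderson–Hasselbalch with mole ratio 0.28/0.432: pH = 3.310 + (-0.188)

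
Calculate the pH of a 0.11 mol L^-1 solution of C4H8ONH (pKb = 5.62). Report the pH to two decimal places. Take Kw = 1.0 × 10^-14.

C4H8ONH + H2O ⇌ C4H8ONH2+ + OH-
Kb = 10^(−5.62) = 2.40 × 10^-6
From the ICE table, Kb = [OH-]²/(0.11 − [OH-]) = 2.40 × 10^-6.
Assume [OH-] ≪ 0.11: [OH-] ≈ √(2.40 × 10^-6 × 0.11) = 5.14 × 10^-4 M
([OH-]/C₀ = 0.47% < 5%, so the approximation holds.)
pOH = −log(5.14 × 10^-4) = 3.29; pH = 14.00 − 3.29 = 10.71

pH = 10.71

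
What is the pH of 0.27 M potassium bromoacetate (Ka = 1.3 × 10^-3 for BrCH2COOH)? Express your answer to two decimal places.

BrCH2COO- is the conjugate base of the weak acid BrCH2COOH.
Kb = Kw/Ka = 1.0×10^-14 / 1.3 × 10^-3 = 7.69 × 10^-12
From the ICE table, Kb = x²/(0.27 − x) = 7.69 × 10^-12.
Since Kb ≪ C₀, x ≈ √(Kb·C₀) = 1.44 × 10^-6 M.
pOH = 5.84, so pH = 14.00 − pOH = 8.16

pH = 8.16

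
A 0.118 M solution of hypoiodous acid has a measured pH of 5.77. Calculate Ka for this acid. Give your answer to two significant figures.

[H+] = 10^(-5.77) = 1.70 × 10^-6 M
At equilibrium [HA] = 0.118 − 1.70 × 10^-6 = 1.18 × 10^-1 M
Ka = [H+][A-]/[HA] = (1.70 × 10^-6)² / 1.18 × 10^-1 = 2.4 × 10^-11

Ka = 2.4 × 10^-11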